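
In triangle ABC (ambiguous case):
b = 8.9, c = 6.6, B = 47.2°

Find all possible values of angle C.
b/sin(B) = c/sin(C)  ⇒  sin(C) = c·sin(B)/b = 6.6·sin(47.2°)/8.9
sin(47.2°) ≈ 0.73373
sin(C) ≈ 6.6·0.73373/8.9 ≈ 4.84262/8.9 ≈ 0.544114
Candidate 1: C₁ = arcsin(0.544114) ≈ 32.9642°  →  A = 180° − 47.2° − 32.9642° ≈ 99.8358° > 0, valid
Candidate 2: C₂ = 180° − C₁ ≈ 147.036°  →  A = 180° − 47.2° − 147.036° ≈ -14.2358° ≤ 0, not a valid triangle

C = 32.96° (one solution)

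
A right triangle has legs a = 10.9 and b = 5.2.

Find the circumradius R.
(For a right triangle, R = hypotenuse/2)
Hypotenuse c = √(a² + b²) = √(118.81 + 27.04) = √145.85 ≈ 12.0768
R = c/2 ≈ 12.0768/2 ≈ 6.03842

R = 6.038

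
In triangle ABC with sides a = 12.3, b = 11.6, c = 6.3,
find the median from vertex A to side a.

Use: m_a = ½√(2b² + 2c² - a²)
m_a = ½√(2·11.6² + 2·6.3² − 12.3²) = ½√(2·134.56 + 2·39.69 − 151.29) = ½√(269.12 + 79.38 − 151.29) = ½√197.21
√197.21 ≈ 14.0431, so m_a ≈ 7.02157

m_a = 7.022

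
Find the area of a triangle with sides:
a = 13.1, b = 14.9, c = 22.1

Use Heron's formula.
s = (13.1 + 14.9 + 22.1)/2 = 50.1/2 = 25.05
s − a = 11.95, s − b = 10.15, s − c = 2.95
s(s−a)(s−b)(s−c) = 25.05·11.95·10.15·2.95 ≈ 8963.21
Area = √8963.21 ≈ 94.6742

Area = 94.67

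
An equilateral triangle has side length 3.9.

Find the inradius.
r = Area/s with s the semi-perimeter.
Area = (√3/4)·3.9² = (√3/4)·15.21 ≈ 0.433013·15.21 ≈ 6.58612
s = 3·3.9/2 = 5.85
r ≈ 6.58612/5.85 ≈ 1.12583
(Equivalently r = side/(2√3) = 3.9/3.4641 ≈ 1.12583.)

r = 1.126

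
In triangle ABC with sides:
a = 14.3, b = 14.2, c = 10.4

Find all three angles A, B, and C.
Law of cosines for each angle (a² = 204.49, b² = 201.64, c² = 108.16):
cos(A) = (b² + c² − a²)/(2bc) = (201.64 + 108.16 − 204.49)/(2·14.2·10.4) = 105.31/295.36 ≈ 0.356548  ⇒  A ≈ 69.1117°
cos(B) = (a² + c² − b²)/(2ac) = (204.49 + 108.16 − 201.64)/(2·14.3·10.4) = 111.01/297.44 ≈ 0.373218  ⇒  B ≈ 68.0858°
cos(C) = (a² + b² − c²)/(2ab) = (204.49 + 201.64 − 108.16)/(2·14.3·14.2) = 297.97/406.12 ≈ 0.733699  ⇒  C ≈ 42.8026°
Check: A + B + C ≈ 180°

A = 69.11°, B = 68.09°, C = 42.8°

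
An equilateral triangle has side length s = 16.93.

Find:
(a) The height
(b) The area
(a) The height splits the triangle into two 30-60-90 halves: h = s·√3/2 = 16.93·1.73205/2 ≈ 29.3236/2 ≈ 14.6618
(b) Area = (√3/4)·s² = (√3/4)·16.93² = (√3/4)·286.6249 ≈ 0.433013·286.6249 ≈ 124.112

Height = 14.66, Area = 124.1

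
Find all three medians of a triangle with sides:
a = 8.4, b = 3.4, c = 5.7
Median formula: m_a = ½√(2b² + 2c² − a²) (and cyclically). a² = 70.56, b² = 11.56, c² = 32.49.
m_a = ½√(2·11.56 + 2·32.49 − 70.56) = ½√17.54 ≈ ½·4.18808 ≈ 2.09404
m_b = ½√(2·70.56 + 2·32.49 − 11.56) = ½√194.54 ≈ ½·13.9478 ≈ 6.97388
m_c = ½√(2·70.56 + 2·11.56 − 32.49) = ½√131.75 ≈ ½·11.4782 ≈ 5.73912

m_a = 2.094, m_b = 6.974, m_c = 5.739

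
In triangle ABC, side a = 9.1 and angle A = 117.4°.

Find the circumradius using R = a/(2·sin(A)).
R = a/(2·sin(A)) = 9.1/(2·sin(117.4°))
sin(117.4°) ≈ 0.887815
R ≈ 9.1/(2·0.887815) = 9.1/1.77563 ≈ 5.12494

R = 5.125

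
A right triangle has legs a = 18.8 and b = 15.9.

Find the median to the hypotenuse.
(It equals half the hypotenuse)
Hypotenuse c = √(a² + b²) = √(353.44 + 252.81) = √606.25 ≈ 24.6221
Median to hypotenuse = c/2 ≈ 24.6221/2 ≈ 12.3111

Median = 12.31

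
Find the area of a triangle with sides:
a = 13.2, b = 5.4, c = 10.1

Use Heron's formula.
s = (13.2 + 5.4 + 10.1)/2 = 28.7/2 = 14.35
s − a = 1.15, s − b = 8.95, s − c = 4.25
s(s−a)(s−b)(s−c) = 14.35·1.15·8.95·4.25 ≈ 627.714
Area = √627.714 ≈ 25.0542

Area = 25.05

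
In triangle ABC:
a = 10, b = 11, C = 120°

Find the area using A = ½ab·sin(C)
A = ½·a·b·sin(C) = ½·10·11·sin(120°)
sin(120°) ≈ 0.866025
A ≈ ½·110·0.866025 = 55·0.866025 ≈ 47.6314

Area = 47.63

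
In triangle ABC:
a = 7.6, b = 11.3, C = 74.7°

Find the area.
Two sides and the included angle (SAS): A = ½·a·b·sin(C) = ½·7.6·11.3·sin(74.7°)
sin(74.7°) ≈ 0.964557
A ≈ ½·85.88·0.964557 = 42.94·0.964557 ≈ 41.4181

Area = 41.42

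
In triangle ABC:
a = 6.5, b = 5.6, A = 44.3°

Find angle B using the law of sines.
a/sin(A) = b/sin(B)  ⇒  sin(B) = b·sin(A)/a = 5.6·sin(44.3°)/6.5
sin(44.3°) ≈ 0.698415
sin(B) ≈ 5.6·0.698415/6.5 ≈ 3.91113/6.5 ≈ 0.601712
B = arcsin(0.601712) ≈ 36.9926°
(Since b ≤ a we need B ≤ A, so the obtuse alternative 180° − 36.9926° ≈ 143.007° is rejected.)

B = 36.99°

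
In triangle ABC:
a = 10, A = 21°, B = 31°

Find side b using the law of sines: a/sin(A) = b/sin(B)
a/sin(A) = b/sin(B)  ⇒  b = a·sin(B)/sin(A) = 10·sin(31°)/sin(21°)
sin(31°) ≈ 0.515038, sin(21°) ≈ 0.358368
b ≈ 10·0.515038/0.358368 ≈ 5.15038/0.358368 ≈ 14.3718

b = 14.37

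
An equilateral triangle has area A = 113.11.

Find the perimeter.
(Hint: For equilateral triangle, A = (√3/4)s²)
A = (√3/4)s²  ⇒  s² = 4A/√3 = 4·113.11/√3 = 452.44/1.73205 ≈ 261.216
s ≈ √261.216 ≈ 16.1622
Perimeter = 3s ≈ 3·16.1622 ≈ 48.4866

Perimeter = 48.49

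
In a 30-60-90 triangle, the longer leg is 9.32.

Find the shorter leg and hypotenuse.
In a 30-60-90 triangle the sides are in ratio 1 : √3 : 2, so short leg = long leg/√3 and hypotenuse = 2·(short leg).
Short leg = 9.32/√3 ≈ 9.32/1.73205 ≈ 5.3809
Hypotenuse = 2·5.3809 ≈ 10.7618

Short leg = 5.381, Hypotenuse = 10.76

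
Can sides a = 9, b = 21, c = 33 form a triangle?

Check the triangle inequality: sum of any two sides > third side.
a + b vs c: 9 + 21 = 30 ≤ 33  ✗
a + c vs b: 9 + 33 = 42 > 21  ✓
b + c vs a: 21 + 33 = 54 > 9  ✓

No: 9 + 21 = 30 is not > 33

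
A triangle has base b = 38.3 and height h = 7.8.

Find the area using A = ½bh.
A = ½·b·h = ½·38.3·7.8 = ½·298.74 = 149.37

Area = 149.37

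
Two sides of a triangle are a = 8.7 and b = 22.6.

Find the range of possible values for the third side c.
Triangle inequality: |a − b| < c < a + b
|a − b| = |8.7 − 22.6| = 13.9
a + b = 8.7 + 22.6 = 31.3

13.9 < c < 31.3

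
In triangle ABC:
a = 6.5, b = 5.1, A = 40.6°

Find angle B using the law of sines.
a/sin(A) = b/sin(B)  ⇒  sin(B) = b·sin(A)/a = 5.1·sin(40.6°)/6.5
sin(40.6°) ≈ 0.650774
sin(B) ≈ 5.1·0.650774/6.5 ≈ 3.31895/6.5 ≈ 0.510607
B = arcsin(0.510607) ≈ 30.7043°
(Since b ≤ a we need B ≤ A, so the obtuse alternative 180° − 30.7043° ≈ 149.296° is rejected.)

B = 30.7°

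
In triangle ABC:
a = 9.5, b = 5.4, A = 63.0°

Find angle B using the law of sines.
a/sin(A) = b/sin(B)  ⇒  sin(B) = b·sin(A)/a = 5.4·sin(63.0°)/9.5
sin(63.0°) ≈ 0.891007
sin(B) ≈ 5.4·0.891007/9.5 ≈ 4.81144/9.5 ≈ 0.506467
B = arcsin(0.506467) ≈ 30.4288°
(Since b ≤ a we need B ≤ A, so the obtuse alternative 180° − 30.4288° ≈ 149.571° is rejected.)

B = 30.43°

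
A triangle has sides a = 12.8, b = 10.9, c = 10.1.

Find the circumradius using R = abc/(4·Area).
First find the area with Heron's formula.
s = (12.8 + 10.9 + 10.1)/2 = 16.9
Area = √(s(s−a)(s−b)(s−c)) = √(16.9·4.1·6·6.8) ≈ √2827.03 ≈ 53.1698
abc = 12.8·10.9·10.1 = 1409.152
R = abc/(4·Area) ≈ 1409.152/(4·53.1698) = 1409.152/212.679 ≈ 6.62571

R = 6.626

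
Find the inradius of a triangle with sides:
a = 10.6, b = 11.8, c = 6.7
r = Area/s where s is the semi-perimeter.
s = (10.6 + 11.8 + 6.7)/2 = 29.1/2 = 14.55
Area = √(s(s−a)(s−b)(s−c)) = √(14.55·3.95·2.75·7.85) ≈ √1240.69 ≈ 35.2234
r ≈ 35.2234/14.55 ≈ 2.42085

r = 2.421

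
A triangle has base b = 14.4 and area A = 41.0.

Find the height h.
A = ½·b·h  ⇒  h = 2A/b = 2·41.0/14.4 = 82/14.4 ≈ 5.69444

h = 5.694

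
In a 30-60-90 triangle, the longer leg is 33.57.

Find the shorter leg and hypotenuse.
In a 30-60-90 triangle the sides are in ratio 1 : √3 : 2, so short leg = long leg/√3 and hypotenuse = 2·(short leg).
Short leg = 33.57/√3 ≈ 33.57/1.73205 ≈ 19.3816
Hypotenuse = 2·19.3816 ≈ 38.7633

Short leg = 19.38, Hypotenuse = 38.76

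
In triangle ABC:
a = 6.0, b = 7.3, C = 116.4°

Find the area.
Two sides and the included angle (SAS): A = ½·a·b·sin(C) = ½·6.0·7.3·sin(116.4°)
sin(116.4°) ≈ 0.895712
A ≈ ½·43.8·0.895712 = 21.9·0.895712 ≈ 19.6161

Area = 19.62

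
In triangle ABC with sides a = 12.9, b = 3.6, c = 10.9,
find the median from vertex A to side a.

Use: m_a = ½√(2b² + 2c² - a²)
m_a = ½√(2·3.6² + 2·10.9² − 12.9²) = ½√(2·12.96 + 2·118.81 − 166.41) = ½√(25.92 + 237.62 − 166.41) = ½√97.13
√97.13 ≈ 9.85546, so m_a ≈ 4.92773

m_a = 4.928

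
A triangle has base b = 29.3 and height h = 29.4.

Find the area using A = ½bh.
A = ½·b·h = ½·29.3·29.4 = ½·861.42 = 430.71

Area = 430.71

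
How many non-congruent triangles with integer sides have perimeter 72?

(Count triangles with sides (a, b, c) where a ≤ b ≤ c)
Let a ≤ b ≤ c with a + b + c = 72. The only binding inequality is a + b > c, i.e. 72 − c > c, so c < 72/2; and c ≥ 72/3 since c is the largest side.
So 24 ≤ c ≤ 35. For each c, b runs from ⌈(72 − c)/2⌉ up to c (then a = 72 − b − c satisfies 1 ≤ a ≤ b automatically), giving c − ⌈(72 − c)/2⌉ + 1 choices.
Summing over c: 1 + 2 + 4 + 5 + 7 + 8 + 10 + 11 + 13 + 14 + 16 + 17 = 108
Check (closed form: nearest integer to p²/48 for even p, (p+3)²/48 for odd p): 72²/48 = 5184/48 ≈ 108.00 → 108

108 triangles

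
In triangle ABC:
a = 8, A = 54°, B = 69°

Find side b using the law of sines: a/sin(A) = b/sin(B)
a/sin(A) = b/sin(B)  ⇒  b = a·sin(B)/sin(A) = 8·sin(69°)/sin(54°)
sin(69°) ≈ 0.93358, sin(54°) ≈ 0.809017
b ≈ 8·0.93358/0.809017 ≈ 7.46864/0.809017 ≈ 9.23175

b = 9.232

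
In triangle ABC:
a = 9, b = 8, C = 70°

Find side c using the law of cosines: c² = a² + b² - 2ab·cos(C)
c² = 9² + 8² − 2·9·8·cos(70°)
cos(70°) ≈ 0.34202
c² ≈ 81 + 64 − 144·(0.34202) ≈ 145 − 49.2509 ≈ 95.7491
c ≈ √95.7491 ≈ 9.78515

c = 9.785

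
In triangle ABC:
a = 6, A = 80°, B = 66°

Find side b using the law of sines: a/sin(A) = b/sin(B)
a/sin(A) = b/sin(B)  ⇒  b = a·sin(B)/sin(A) = 6·sin(66°)/sin(80°)
sin(66°) ≈ 0.913545, sin(80°) ≈ 0.984808
b ≈ 6·0.913545/0.984808 ≈ 5.48127/0.984808 ≈ 5.56583

b = 5.566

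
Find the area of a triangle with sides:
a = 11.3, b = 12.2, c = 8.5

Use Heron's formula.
s = (11.3 + 12.2 + 8.5)/2 = 32/2 = 16
s − a = 4.7, s − b = 3.8, s − c = 7.5
s(s−a)(s−b)(s−c) = 16·4.7·3.8·7.5 ≈ 2143.2
Area = √2143.2 ≈ 46.2947

Area = 46.29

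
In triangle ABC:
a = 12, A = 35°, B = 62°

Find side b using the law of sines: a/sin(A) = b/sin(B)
a/sin(A) = b/sin(B)  ⇒  b = a·sin(B)/sin(A) = 12·sin(62°)/sin(35°)
sin(62°) ≈ 0.882948, sin(35°) ≈ 0.573576
b ≈ 12·0.882948/0.573576 ≈ 10.5954/0.573576 ≈ 18.4725

b = 18.47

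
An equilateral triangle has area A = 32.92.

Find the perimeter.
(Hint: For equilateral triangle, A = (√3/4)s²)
A = (√3/4)s²  ⇒  s² = 4A/√3 = 4·32.92/√3 = 131.68/1.73205 ≈ 76.0255
s ≈ √76.0255 ≈ 8.71926
Perimeter = 3s ≈ 3·8.71926 ≈ 26.1578

Perimeter = 26.16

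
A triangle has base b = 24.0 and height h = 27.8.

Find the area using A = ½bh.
A = ½·b·h = ½·24.0·27.8 = ½·667.2 = 333.6

Area = 333.6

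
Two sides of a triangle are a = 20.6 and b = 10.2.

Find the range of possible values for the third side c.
Triangle inequality: |a − b| < c < a + b
|a − b| = |20.6 − 10.2| = 10.4
a + b = 20.6 + 10.2 = 30.8

10.4 < c < 30.8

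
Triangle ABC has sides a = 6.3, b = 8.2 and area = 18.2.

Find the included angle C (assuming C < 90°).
Area = ½·a·b·sin(C)  ⇒  sin(C) = 2·Area/(a·b) = 2·18.2/(6.3·8.2) = 36.4/51.66 ≈ 0.704607
C = arcsin(0.704607) ≈ 44.7978° (taking the acute solution since C < 90°)

C = 44.8°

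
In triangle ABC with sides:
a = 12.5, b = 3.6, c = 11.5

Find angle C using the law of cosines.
c² = a² + b² − 2ab·cos(C)  ⇒  cos(C) = (a² + b² − c²)/(2ab)
cos(C) = (12.5² + 3.6² − 11.5²)/(2·12.5·3.6) = (156.25 + 12.96 − 132.25)/90 = 36.96/90 ≈ 0.410667
C = arccos(0.410667) ≈ 65.7533°

C = 65.75°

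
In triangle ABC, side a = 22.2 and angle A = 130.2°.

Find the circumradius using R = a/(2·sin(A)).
R = a/(2·sin(A)) = 22.2/(2·sin(130.2°))
sin(130.2°) ≈ 0.763796
R ≈ 22.2/(2·0.763796) = 22.2/1.52759 ≈ 14.5327

R = 14.53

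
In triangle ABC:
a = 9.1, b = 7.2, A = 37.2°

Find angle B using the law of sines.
a/sin(A) = b/sin(B)  ⇒  sin(B) = b·sin(A)/a = 7.2·sin(37.2°)/9.1
sin(37.2°) ≈ 0.604599
sin(B) ≈ 7.2·0.604599/9.1 ≈ 4.35311/9.1 ≈ 0.478364
B = arcsin(0.478364) ≈ 28.5786°
(Since b ≤ a we need B ≤ A, so the obtuse alternative 180° − 28.5786° ≈ 151.421° is rejected.)

B = 28.58°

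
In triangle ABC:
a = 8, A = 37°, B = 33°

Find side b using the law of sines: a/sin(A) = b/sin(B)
a/sin(A) = b/sin(B)  ⇒  b = a·sin(B)/sin(A) = 8·sin(33°)/sin(37°)
sin(33°) ≈ 0.544639, sin(37°) ≈ 0.601815
b ≈ 8·0.544639/0.601815 ≈ 4.35711/0.601815 ≈ 7.23995

b = 7.24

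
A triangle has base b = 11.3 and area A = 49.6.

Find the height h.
A = ½·b·h  ⇒  h = 2A/b = 2·49.6/11.3 = 99.2/11.3 ≈ 8.77876

h = 8.779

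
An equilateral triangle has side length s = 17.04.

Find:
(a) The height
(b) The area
(a) The height splits the triangle into two 30-60-90 halves: h = s·√3/2 = 17.04·1.73205/2 ≈ 29.5141/2 ≈ 14.7571
(b) Area = (√3/4)·s² = (√3/4)·17.04² = (√3/4)·290.3616 ≈ 0.433013·290.3616 ≈ 125.73

Height = 14.76, Area = 125.7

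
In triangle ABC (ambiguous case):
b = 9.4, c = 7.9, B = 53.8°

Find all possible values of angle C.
b/sin(B) = c/sin(C)  ⇒  sin(C) = c·sin(B)/b = 7.9·sin(53.8°)/9.4
sin(53.8°) ≈ 0.80696
sin(C) ≈ 7.9·0.80696/9.4 ≈ 6.37499/9.4 ≈ 0.67819
Candidate 1: C₁ = arcsin(0.67819) ≈ 42.7024°  →  A = 180° − 53.8° − 42.7024° ≈ 83.4976° > 0, valid
Candidate 2: C₂ = 180° − C₁ ≈ 137.298°  →  A = 180° − 53.8° − 137.298° ≈ -11.0976° ≤ 0, not a valid triangle

C = 42.7° (one solution)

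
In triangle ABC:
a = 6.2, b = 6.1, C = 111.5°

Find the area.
Two sides and the included angle (SAS): A = ½·a·b·sin(C) = ½·6.2·6.1·sin(111.5°)
sin(111.5°) ≈ 0.930418
A ≈ ½·37.82·0.930418 = 18.91·0.930418 ≈ 17.5942

Area = 17.59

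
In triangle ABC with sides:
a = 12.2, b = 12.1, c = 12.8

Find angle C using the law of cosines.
c² = a² + b² − 2ab·cos(C)  ⇒  cos(C) = (a² + b² − c²)/(2ab)
cos(C) = (12.2² + 12.1² − 12.8²)/(2·12.2·12.1) = (148.84 + 146.41 − 163.84)/295.24 = 131.41/295.24 ≈ 0.445096
C = arccos(0.445096) ≈ 63.5706°

C = 63.57°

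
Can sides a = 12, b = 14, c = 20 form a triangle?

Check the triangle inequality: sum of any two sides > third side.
a + b vs c: 12 + 14 = 26 > 20  ✓
a + c vs b: 12 + 20 = 32 > 14  ✓
b + c vs a: 14 + 20 = 34 > 12  ✓

Yes, triangle inequality satisfied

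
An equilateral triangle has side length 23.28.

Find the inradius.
r = Area/s with s the semi-perimeter.
Area = (√3/4)·23.28² = (√3/4)·541.9584 ≈ 0.433013·541.9584 ≈ 234.675
s = 3·23.28/2 = 34.92
r ≈ 234.675/34.92 ≈ 6.72036
(Equivalently r = side/(2√3) = 23.28/3.4641 ≈ 6.72036.)

r = 6.72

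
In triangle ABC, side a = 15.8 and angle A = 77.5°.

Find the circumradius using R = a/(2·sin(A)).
R = a/(2·sin(A)) = 15.8/(2·sin(77.5°))
sin(77.5°) ≈ 0.976296
R ≈ 15.8/(2·0.976296) = 15.8/1.95259 ≈ 8.09181

R = 8.092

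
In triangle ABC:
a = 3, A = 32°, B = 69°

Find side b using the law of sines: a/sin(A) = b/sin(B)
a/sin(A) = b/sin(B)  ⇒  b = a·sin(B)/sin(A) = 3·sin(69°)/sin(32°)
sin(69°) ≈ 0.93358, sin(32°) ≈ 0.529919
b ≈ 3·0.93358/0.529919 ≈ 2.80074/0.529919 ≈ 5.28522

b = 5.285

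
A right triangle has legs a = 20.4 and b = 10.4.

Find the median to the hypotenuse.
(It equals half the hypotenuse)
Hypotenuse c = √(a² + b²) = √(416.16 + 108.16) = √524.32 ≈ 22.898
Median to hypotenuse = c/2 ≈ 22.898/2 ≈ 11.449

Median = 11.45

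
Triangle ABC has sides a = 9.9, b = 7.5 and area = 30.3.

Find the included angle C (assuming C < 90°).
Area = ½·a·b·sin(C)  ⇒  sin(C) = 2·Area/(a·b) = 2·30.3/(9.9·7.5) = 60.6/74.25 ≈ 0.816162
C = arcsin(0.816162) ≈ 54.7024° (taking the acute solution since C < 90°)

C = 54.7°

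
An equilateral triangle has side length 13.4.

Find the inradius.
r = Area/s with s the semi-perimeter.
Area = (√3/4)·13.4² = (√3/4)·179.56 ≈ 0.433013·179.56 ≈ 77.7518
s = 3·13.4/2 = 20.1
r ≈ 77.7518/20.1 ≈ 3.86825
(Equivalently r = side/(2√3) = 13.4/3.4641 ≈ 3.86825.)

r = 3.868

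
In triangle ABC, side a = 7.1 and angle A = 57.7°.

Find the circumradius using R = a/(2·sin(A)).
R = a/(2·sin(A)) = 7.1/(2·sin(57.7°))
sin(57.7°) ≈ 0.845262
R ≈ 7.1/(2·0.845262) = 7.1/1.69052 ≈ 4.19988

R = 4.2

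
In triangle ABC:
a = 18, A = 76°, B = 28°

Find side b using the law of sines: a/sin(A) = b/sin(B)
a/sin(A) = b/sin(B)  ⇒  b = a·sin(B)/sin(A) = 18·sin(28°)/sin(76°)
sin(28°) ≈ 0.469472, sin(76°) ≈ 0.970296
b ≈ 18·0.469472/0.970296 ≈ 8.45049/0.970296 ≈ 8.70919

b = 8.709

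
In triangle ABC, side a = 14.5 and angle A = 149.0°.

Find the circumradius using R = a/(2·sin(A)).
R = a/(2·sin(A)) = 14.5/(2·sin(149.0°))
sin(149.0°) ≈ 0.515038
R ≈ 14.5/(2·0.515038) = 14.5/1.03008 ≈ 14.0766

R = 14.08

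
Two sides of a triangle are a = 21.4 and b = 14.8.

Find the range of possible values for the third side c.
Triangle inequality: |a − b| < c < a + b
|a − b| = |21.4 − 14.8| = 6.6
a + b = 21.4 + 14.8 = 36.2

6.6 < c < 36.2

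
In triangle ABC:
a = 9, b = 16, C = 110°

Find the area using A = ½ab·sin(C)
A = ½·a·b·sin(C) = ½·9·16·sin(110°)
sin(110°) ≈ 0.939693
A ≈ ½·144·0.939693 = 72·0.939693 ≈ 67.6579

Area = 67.66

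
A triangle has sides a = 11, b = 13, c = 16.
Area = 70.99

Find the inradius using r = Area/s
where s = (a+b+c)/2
s = (11 + 13 + 16)/2 = 40/2 = 20
r = Area/s = 70.99/20 ≈ 3.5495

r = 3.549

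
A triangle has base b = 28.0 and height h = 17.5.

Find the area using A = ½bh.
A = ½·b·h = ½·28.0·17.5 = ½·490 = 245

Area = 245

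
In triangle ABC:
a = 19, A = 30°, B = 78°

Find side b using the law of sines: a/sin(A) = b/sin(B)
a/sin(A) = b/sin(B)  ⇒  b = a·sin(B)/sin(A) = 19·sin(78°)/sin(30°)
sin(78°) ≈ 0.978148, sin(30°) ≈ 0.5
b ≈ 19·0.978148/0.5 ≈ 18.5848/0.5 ≈ 37.1696

b = 37.17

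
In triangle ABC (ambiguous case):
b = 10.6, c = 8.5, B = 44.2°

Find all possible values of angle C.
b/sin(B) = c/sin(C)  ⇒  sin(C) = c·sin(B)/b = 8.5·sin(44.2°)/10.6
sin(44.2°) ≈ 0.697165
sin(C) ≈ 8.5·0.697165/10.6 ≈ 5.9259/10.6 ≈ 0.559047
Candidate 1: C₁ = arcsin(0.559047) ≈ 33.99°  →  A = 180° − 44.2° − 33.99° ≈ 101.81° > 0, valid
Candidate 2: C₂ = 180° − C₁ ≈ 146.01°  →  A = 180° − 44.2° − 146.01° ≈ -10.21° ≤ 0, not a valid triangle

C = 33.99° (one solution)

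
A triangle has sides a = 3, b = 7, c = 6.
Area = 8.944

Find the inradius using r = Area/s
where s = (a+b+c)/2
s = (3 + 7 + 6)/2 = 16/2 = 8
r = Area/s = 8.944/8 ≈ 1.118

r = 1.118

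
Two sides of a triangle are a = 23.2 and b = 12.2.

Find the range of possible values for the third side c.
Triangle inequality: |a − b| < c < a + b
|a − b| = |23.2 − 12.2| = 11
a + b = 23.2 + 12.2 = 35.4

11 < c < 35.4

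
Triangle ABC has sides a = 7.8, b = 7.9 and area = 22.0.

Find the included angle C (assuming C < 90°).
Area = ½·a·b·sin(C)  ⇒  sin(C) = 2·Area/(a·b) = 2·22.0/(7.8·7.9) = 44/61.62 ≈ 0.714054
C = arcsin(0.714054) ≈ 45.5657° (taking the acute solution since C < 90°)

C = 45.57°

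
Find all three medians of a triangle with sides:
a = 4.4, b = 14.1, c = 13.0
Median formula: m_a = ½√(2b² + 2c² − a²) (and cyclically). a² = 19.36, b² = 198.81, c² = 169.
m_a = ½√(2·198.81 + 2·169 − 19.36) = ½√716.26 ≈ ½·26.763 ≈ 13.3815
m_b = ½√(2·19.36 + 2·169 − 198.81) = ½√177.91 ≈ ½·13.3383 ≈ 6.66915
m_c = ½√(2·19.36 + 2·198.81 − 169) = ½√267.34 ≈ ½·16.3505 ≈ 8.17527

m_a = 13.38, m_b = 6.669, m_c = 8.175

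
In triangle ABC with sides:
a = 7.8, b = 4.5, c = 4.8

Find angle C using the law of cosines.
c² = a² + b² − 2ab·cos(C)  ⇒  cos(C) = (a² + b² − c²)/(2ab)
cos(C) = (7.8² + 4.5² − 4.8²)/(2·7.8·4.5) = (60.84 + 20.25 − 23.04)/70.2 = 58.05/70.2 ≈ 0.826923
C = arccos(0.826923) ≈ 34.2161°

C = 34.22°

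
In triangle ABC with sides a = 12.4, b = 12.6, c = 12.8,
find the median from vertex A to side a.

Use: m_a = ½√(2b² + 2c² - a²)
m_a = ½√(2·12.6² + 2·12.8² − 12.4²) = ½√(2·158.76 + 2·163.84 − 153.76) = ½√(317.52 + 327.68 − 153.76) = ½√491.44
√491.44 ≈ 22.1684, so m_a ≈ 11.0842

m_a = 11.08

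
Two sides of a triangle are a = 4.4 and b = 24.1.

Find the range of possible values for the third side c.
Triangle inequality: |a − b| < c < a + b
|a − b| = |4.4 − 24.1| = 19.7
a + b = 4.4 + 24.1 = 28.5

19.7 < c < 28.5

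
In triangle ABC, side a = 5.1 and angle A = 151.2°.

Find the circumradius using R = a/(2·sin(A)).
R = a/(2·sin(A)) = 5.1/(2·sin(151.2°))
sin(151.2°) ≈ 0.481754
R ≈ 5.1/(2·0.481754) = 5.1/0.963507 ≈ 5.29316

R = 5.293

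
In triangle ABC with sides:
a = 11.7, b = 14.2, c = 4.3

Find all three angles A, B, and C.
Law of cosines for each angle (a² = 136.89, b² = 201.64, c² = 18.49):
cos(A) = (b² + c² − a²)/(2bc) = (201.64 + 18.49 − 136.89)/(2·14.2·4.3) = 83.24/122.12 ≈ 0.681625  ⇒  A ≈ 47.0293°
cos(B) = (a² + c² − b²)/(2ac) = (136.89 + 18.49 − 201.64)/(2·11.7·4.3) = -46.26/100.62 ≈ -0.45975  ⇒  B ≈ 117.371°
cos(C) = (a² + b² − c²)/(2ab) = (136.89 + 201.64 − 18.49)/(2·11.7·14.2) = 320.04/332.28 ≈ 0.963164  ⇒  C ≈ 15.5998°
Check: A + B + C ≈ 180°

A = 47.03°, B = 117.4°, C = 15.6°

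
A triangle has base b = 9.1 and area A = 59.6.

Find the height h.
A = ½·b·h  ⇒  h = 2A/b = 2·59.6/9.1 = 119.2/9.1 ≈ 13.0989

h = 13.1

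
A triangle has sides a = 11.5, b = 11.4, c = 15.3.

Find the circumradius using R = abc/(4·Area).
First find the area with Heron's formula.
s = (11.5 + 11.4 + 15.3)/2 = 19.1
Area = √(s(s−a)(s−b)(s−c)) = √(19.1·7.6·7.7·3.8) ≈ √4247.38 ≈ 65.1719
abc = 11.5·11.4·15.3 = 2005.83
R = abc/(4·Area) ≈ 2005.83/(4·65.1719) = 2005.83/260.688 ≈ 7.69438

R = 7.694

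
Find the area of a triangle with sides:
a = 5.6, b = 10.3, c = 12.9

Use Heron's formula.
s = (5.6 + 10.3 + 12.9)/2 = 28.8/2 = 14.4
s − a = 8.8, s − b = 4.1, s − c = 1.5
s(s−a)(s−b)(s−c) = 14.4·8.8·4.1·1.5 ≈ 779.328
Area = √779.328 ≈ 27.9164

Area = 27.92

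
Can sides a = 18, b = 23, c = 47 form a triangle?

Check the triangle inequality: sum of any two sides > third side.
a + b vs c: 18 + 23 = 41 ≤ 47  ✗
a + c vs b: 18 + 47 = 65 > 23  ✓
b + c vs a: 23 + 47 = 70 > 18  ✓

No: 18 + 23 = 41 is not > 47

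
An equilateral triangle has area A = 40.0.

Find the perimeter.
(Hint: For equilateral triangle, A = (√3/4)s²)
A = (√3/4)s²  ⇒  s² = 4A/√3 = 4·40.0/√3 = 160/1.73205 ≈ 92.376
s ≈ √92.376 ≈ 9.61125
Perimeter = 3s ≈ 3·9.61125 ≈ 28.8337

Perimeter = 28.83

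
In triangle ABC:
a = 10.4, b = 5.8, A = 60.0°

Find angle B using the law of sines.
a/sin(A) = b/sin(B)  ⇒  sin(B) = b·sin(A)/a = 5.8·sin(60.0°)/10.4
sin(60.0°) ≈ 0.866025
sin(B) ≈ 5.8·0.866025/10.4 ≈ 5.02295/10.4 ≈ 0.482976
B = arcsin(0.482976) ≈ 28.8799°
(Since b ≤ a we need B ≤ A, so the obtuse alternative 180° − 28.8799° ≈ 151.12° is rejected.)

B = 28.88°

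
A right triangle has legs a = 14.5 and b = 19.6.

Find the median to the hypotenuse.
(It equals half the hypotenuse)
Hypotenuse c = √(a² + b²) = √(210.25 + 384.16) = √594.41 ≈ 24.3805
Median to hypotenuse = c/2 ≈ 24.3805/2 ≈ 12.1903

Median = 12.19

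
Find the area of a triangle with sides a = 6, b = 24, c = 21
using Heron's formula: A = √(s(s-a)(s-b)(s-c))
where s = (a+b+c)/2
s = (6 + 24 + 21)/2 = 51/2 = 25.5
s − a = 19.5, s − b = 1.5, s − c = 4.5
s(s−a)(s−b)(s−c) = 25.5·19.5·1.5·4.5 = 3356.4375
Area = √3356.4375 ≈ 57.9348

s = 25.5, Area = 57.93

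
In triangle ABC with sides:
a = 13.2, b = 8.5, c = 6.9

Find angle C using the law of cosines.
c² = a² + b² − 2ab·cos(C)  ⇒  cos(C) = (a² + b² − c²)/(2ab)
cos(C) = (13.2² + 8.5² − 6.9²)/(2·13.2·8.5) = (174.24 + 72.25 − 47.61)/224.4 = 198.88/224.4 ≈ 0.886275
C = arccos(0.886275) ≈ 27.5912°

C = 27.59°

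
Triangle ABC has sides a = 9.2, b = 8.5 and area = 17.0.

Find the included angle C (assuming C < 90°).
Area = ½·a·b·sin(C)  ⇒  sin(C) = 2·Area/(a·b) = 2·17.0/(9.2·8.5) = 34/78.2 ≈ 0.434783
C = arcsin(0.434783) ≈ 25.7715° (taking the acute solution since C < 90°)

C = 25.77°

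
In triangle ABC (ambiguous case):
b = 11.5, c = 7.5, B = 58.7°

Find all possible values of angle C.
b/sin(B) = c/sin(C)  ⇒  sin(C) = c·sin(B)/b = 7.5·sin(58.7°)/11.5
sin(58.7°) ≈ 0.854459
sin(C) ≈ 7.5·0.854459/11.5 ≈ 6.40844/11.5 ≈ 0.557256
Candidate 1: C₁ = arcsin(0.557256) ≈ 33.8662°  →  A = 180° − 58.7° − 33.8662° ≈ 87.4338° > 0, valid
Candidate 2: C₂ = 180° − C₁ ≈ 146.134°  →  A = 180° − 58.7° − 146.134° ≈ -24.8338° ≤ 0, not a valid triangle

C = 33.87° (one solution)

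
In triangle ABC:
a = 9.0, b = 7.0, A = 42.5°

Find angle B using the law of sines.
a/sin(A) = b/sin(B)  ⇒  sin(B) = b·sin(A)/a = 7.0·sin(42.5°)/9.0
sin(42.5°) ≈ 0.67559
sin(B) ≈ 7.0·0.67559/9.0 ≈ 4.72913/9.0 ≈ 0.525459
B = arcsin(0.525459) ≈ 31.6992°
(Since b ≤ a we need B ≤ A, so the obtuse alternative 180° − 31.6992° ≈ 148.301° is rejected.)

B = 31.7°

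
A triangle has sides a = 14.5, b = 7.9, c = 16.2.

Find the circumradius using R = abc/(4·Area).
First find the area with Heron's formula.
s = (14.5 + 7.9 + 16.2)/2 = 19.3
Area = √(s(s−a)(s−b)(s−c)) = √(19.3·4.8·11.4·3.1) ≈ √3273.9 ≈ 57.218
abc = 14.5·7.9·16.2 = 1855.71
R = abc/(4·Area) ≈ 1855.71/(4·57.218) = 1855.71/228.872 ≈ 8.10807

R = 8.108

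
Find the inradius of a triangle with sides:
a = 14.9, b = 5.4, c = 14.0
r = Area/s where s is the semi-perimeter.
s = (14.9 + 5.4 + 14.0)/2 = 34.3/2 = 17.15
Area = √(s(s−a)(s−b)(s−c)) = √(17.15·2.25·11.75·3.15) ≈ √1428.22 ≈ 37.7918
r ≈ 37.7918/17.15 ≈ 2.2036

r = 2.204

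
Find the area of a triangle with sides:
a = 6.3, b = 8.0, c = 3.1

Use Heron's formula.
s = (6.3 + 8.0 + 3.1)/2 = 17.4/2 = 8.7
s − a = 2.4, s − b = 0.7, s − c = 5.6
s(s−a)(s−b)(s−c) = 8.7·2.4·0.7·5.6 ≈ 81.8496
Area = √81.8496 ≈ 9.04708

Area = 9.047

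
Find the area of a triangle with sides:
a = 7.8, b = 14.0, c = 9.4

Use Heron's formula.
s = (7.8 + 14.0 + 9.4)/2 = 31.2/2 = 15.6
s − a = 7.8, s − b = 1.6, s − c = 6.2
s(s−a)(s−b)(s−c) = 15.6·7.8·1.6·6.2 ≈ 1207.07
Area = √1207.07 ≈ 34.7428

Area = 34.74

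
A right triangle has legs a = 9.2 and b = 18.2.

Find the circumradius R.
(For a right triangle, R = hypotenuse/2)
Hypotenuse c = √(a² + b²) = √(84.64 + 331.24) = √415.88 ≈ 20.3931
R = c/2 ≈ 20.3931/2 ≈ 10.1966

R = 10.2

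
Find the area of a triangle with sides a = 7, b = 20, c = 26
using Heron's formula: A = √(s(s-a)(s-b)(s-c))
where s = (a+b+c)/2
s = (7 + 20 + 26)/2 = 53/2 = 26.5
s − a = 19.5, s − b = 6.5, s − c = 0.5
s(s−a)(s−b)(s−c) = 26.5·19.5·6.5·0.5 = 1679.4375
Area = √1679.4375 ≈ 40.9809

s = 26.5, Area = 40.98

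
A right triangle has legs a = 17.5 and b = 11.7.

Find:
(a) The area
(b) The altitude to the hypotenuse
(a) The legs are perpendicular, so Area = ½·a·b = ½·17.5·11.7 = ½·204.75 = 102.375
(b) Hypotenuse c = √(a² + b²) = √(306.25 + 136.89) = √443.14 ≈ 21.0509
    Area = ½·c·h_c  ⇒  h_c = 2·Area/c = 204.75/21.0509 ≈ 9.72643

Area = 102.375, h_c = 9.726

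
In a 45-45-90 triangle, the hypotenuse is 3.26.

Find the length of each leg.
In a 45-45-90 triangle hypotenuse = leg·√2, so leg = hypotenuse/√2.
Leg = 3.26/√2 ≈ 3.26/1.41421 ≈ 2.30517

Each leg = 2.305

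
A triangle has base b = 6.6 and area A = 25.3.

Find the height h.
A = ½·b·h  ⇒  h = 2A/b = 2·25.3/6.6 = 50.6/6.6 ≈ 7.66667

h = 7.667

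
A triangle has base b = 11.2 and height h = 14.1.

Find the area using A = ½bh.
A = ½·b·h = ½·11.2·14.1 = ½·157.92 = 78.96

Area = 78.96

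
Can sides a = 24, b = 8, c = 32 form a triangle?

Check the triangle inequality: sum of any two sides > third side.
a + b vs c: 24 + 8 = 32 ≤ 32  ✗
a + c vs b: 24 + 32 = 56 > 8  ✓
b + c vs a: 8 + 32 = 40 > 24  ✓

No: 24 + 8 = 32 is not > 32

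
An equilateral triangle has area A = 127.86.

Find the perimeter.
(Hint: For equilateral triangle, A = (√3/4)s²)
A = (√3/4)s²  ⇒  s² = 4A/√3 = 4·127.86/√3 = 511.44/1.73205 ≈ 295.28
s ≈ √295.28 ≈ 17.1837
Perimeter = 3s ≈ 3·17.1837 ≈ 51.5511

Perimeter = 51.55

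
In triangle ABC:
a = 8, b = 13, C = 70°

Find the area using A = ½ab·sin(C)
A = ½·a·b·sin(C) = ½·8·13·sin(70°)
sin(70°) ≈ 0.939693
A ≈ ½·104·0.939693 = 52·0.939693 ≈ 48.864

Area = 48.86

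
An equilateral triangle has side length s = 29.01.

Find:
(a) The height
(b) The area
(a) The height splits the triangle into two 30-60-90 halves: h = s·√3/2 = 29.01·1.73205/2 ≈ 50.2468/2 ≈ 25.1234
(b) Area = (√3/4)·s² = (√3/4)·29.01² = (√3/4)·841.5801 ≈ 0.433013·841.5801 ≈ 364.415

Height = 25.12, Area = 364.4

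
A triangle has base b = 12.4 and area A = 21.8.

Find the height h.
A = ½·b·h  ⇒  h = 2A/b = 2·21.8/12.4 = 43.6/12.4 ≈ 3.51613

h = 3.516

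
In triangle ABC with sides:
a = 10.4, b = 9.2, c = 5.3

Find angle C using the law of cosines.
c² = a² + b² − 2ab·cos(C)  ⇒  cos(C) = (a² + b² − c²)/(2ab)
cos(C) = (10.4² + 9.2² − 5.3²)/(2·10.4·9.2) = (108.16 + 84.64 − 28.09)/191.36 = 164.71/191.36 ≈ 0.860734
C = arccos(0.860734) ≈ 30.6009°

C = 30.6°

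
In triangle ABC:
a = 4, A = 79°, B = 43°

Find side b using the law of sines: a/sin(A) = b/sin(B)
a/sin(A) = b/sin(B)  ⇒  b = a·sin(B)/sin(A) = 4·sin(43°)/sin(79°)
sin(43°) ≈ 0.681998, sin(79°) ≈ 0.981627
b ≈ 4·0.681998/0.981627 ≈ 2.72799/0.981627 ≈ 2.77905

b = 2.779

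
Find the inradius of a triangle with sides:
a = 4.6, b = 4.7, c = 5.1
r = Area/s where s is the semi-perimeter.
s = (4.6 + 4.7 + 5.1)/2 = 14.4/2 = 7.2
Area = √(s(s−a)(s−b)(s−c)) = √(7.2·2.6·2.5·2.1) ≈ √98.28 ≈ 9.91363
r ≈ 9.91363/7.2 ≈ 1.37689

r = 1.377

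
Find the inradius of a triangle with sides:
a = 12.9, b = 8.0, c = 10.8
r = Area/s where s is the semi-perimeter.
s = (12.9 + 8.0 + 10.8)/2 = 31.7/2 = 15.85
Area = √(s(s−a)(s−b)(s−c)) = √(15.85·2.95·7.85·5.05) ≈ √1853.58 ≈ 43.0533
r ≈ 43.0533/15.85 ≈ 2.71629

r = 2.716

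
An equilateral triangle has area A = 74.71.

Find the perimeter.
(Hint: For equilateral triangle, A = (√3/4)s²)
A = (√3/4)s²  ⇒  s² = 4A/√3 = 4·74.71/√3 = 298.84/1.73205 ≈ 172.535
s ≈ √172.535 ≈ 13.1353
Perimeter = 3s ≈ 3·13.1353 ≈ 39.4058

Perimeter = 39.41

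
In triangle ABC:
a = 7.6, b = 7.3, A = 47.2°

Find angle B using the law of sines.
a/sin(A) = b/sin(B)  ⇒  sin(B) = b·sin(A)/a = 7.3·sin(47.2°)/7.6
sin(47.2°) ≈ 0.73373
sin(B) ≈ 7.3·0.73373/7.6 ≈ 5.35623/7.6 ≈ 0.704767
B = arcsin(0.704767) ≈ 44.8107°
(Since b ≤ a we need B ≤ A, so the obtuse alternative 180° − 44.8107° ≈ 135.189° is rejected.)

B = 44.81°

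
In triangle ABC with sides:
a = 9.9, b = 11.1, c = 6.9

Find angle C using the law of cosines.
c² = a² + b² − 2ab·cos(C)  ⇒  cos(C) = (a² + b² − c²)/(2ab)
cos(C) = (9.9² + 11.1² − 6.9²)/(2·9.9·11.1) = (98.01 + 123.21 − 47.61)/219.78 = 173.61/219.78 ≈ 0.789926
C = arccos(0.789926) ≈ 37.8214°

C = 37.82°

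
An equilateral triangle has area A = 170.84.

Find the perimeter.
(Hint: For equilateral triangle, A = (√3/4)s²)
A = (√3/4)s²  ⇒  s² = 4A/√3 = 4·170.84/√3 = 683.36/1.73205 ≈ 394.538
s ≈ √394.538 ≈ 19.863
Perimeter = 3s ≈ 3·19.863 ≈ 59.5889

Perimeter = 59.59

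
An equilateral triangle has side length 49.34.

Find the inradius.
r = Area/s with s the semi-perimeter.
Area = (√3/4)·49.34² = (√3/4)·2434.4356 ≈ 0.433013·2434.4356 ≈ 1054.14
s = 3·49.34/2 = 74.01
r ≈ 1054.14/74.01 ≈ 14.2432
(Equivalently r = side/(2√3) = 49.34/3.4641 ≈ 14.2432.)

r = 14.24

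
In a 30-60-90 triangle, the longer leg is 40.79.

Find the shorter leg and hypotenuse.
In a 30-60-90 triangle the sides are in ratio 1 : √3 : 2, so short leg = long leg/√3 and hypotenuse = 2·(short leg).
Short leg = 40.79/√3 ≈ 40.79/1.73205 ≈ 23.5501
Hypotenuse = 2·23.5501 ≈ 47.1002

Short leg = 23.55, Hypotenuse = 47.1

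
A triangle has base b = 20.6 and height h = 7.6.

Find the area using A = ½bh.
A = ½·b·h = ½·20.6·7.6 = ½·156.56 = 78.28

Area = 78.28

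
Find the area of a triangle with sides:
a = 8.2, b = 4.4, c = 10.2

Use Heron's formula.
s = (8.2 + 4.4 + 10.2)/2 = 22.8/2 = 11.4
s − a = 3.2, s − b = 7, s − c = 1.2
s(s−a)(s−b)(s−c) = 11.4·3.2·7·1.2 ≈ 306.432
Area = √306.432 ≈ 17.5052

Area = 17.51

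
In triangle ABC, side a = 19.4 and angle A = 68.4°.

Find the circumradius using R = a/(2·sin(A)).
R = a/(2·sin(A)) = 19.4/(2·sin(68.4°))
sin(68.4°) ≈ 0.929776
R ≈ 19.4/(2·0.929776) = 19.4/1.85955 ≈ 10.4326

R = 10.43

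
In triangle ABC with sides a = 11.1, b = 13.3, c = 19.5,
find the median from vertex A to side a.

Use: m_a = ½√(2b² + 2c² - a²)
m_a = ½√(2·13.3² + 2·19.5² − 11.1²) = ½√(2·176.89 + 2·380.25 − 123.21) = ½√(353.78 + 760.5 − 123.21) = ½√991.07
√991.07 ≈ 31.4813, so m_a ≈ 15.7406

m_a = 15.74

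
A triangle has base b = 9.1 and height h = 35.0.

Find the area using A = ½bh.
A = ½·b·h = ½·9.1·35.0 = ½·318.5 = 159.25

Area = 159.25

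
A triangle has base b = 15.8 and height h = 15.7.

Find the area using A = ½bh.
A = ½·b·h = ½·15.8·15.7 = ½·248.06 = 124.03

Area = 124.03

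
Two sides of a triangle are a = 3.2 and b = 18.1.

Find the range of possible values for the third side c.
Triangle inequality: |a − b| < c < a + b
|a − b| = |3.2 − 18.1| = 14.9
a + b = 3.2 + 18.1 = 21.3

14.9 < c < 21.3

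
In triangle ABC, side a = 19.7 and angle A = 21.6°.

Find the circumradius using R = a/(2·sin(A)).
R = a/(2·sin(A)) = 19.7/(2·sin(21.6°))
sin(21.6°) ≈ 0.368125
R ≈ 19.7/(2·0.368125) = 19.7/0.736249 ≈ 26.7572

R = 26.76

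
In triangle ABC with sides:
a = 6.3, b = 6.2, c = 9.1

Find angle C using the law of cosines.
c² = a² + b² − 2ab·cos(C)  ⇒  cos(C) = (a² + b² − c²)/(2ab)
cos(C) = (6.3² + 6.2² − 9.1²)/(2·6.3·6.2) = (39.69 + 38.44 − 82.81)/78.12 = -4.68/78.12 ≈ -0.0599078
C = arccos(-0.0599078) ≈ 93.4345°

C = 93.43°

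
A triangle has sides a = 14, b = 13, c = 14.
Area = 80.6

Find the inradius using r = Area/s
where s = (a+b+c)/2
s = (14 + 13 + 14)/2 = 41/2 = 20.5
r = Area/s = 80.6/20.5 ≈ 3.93171

r = 3.932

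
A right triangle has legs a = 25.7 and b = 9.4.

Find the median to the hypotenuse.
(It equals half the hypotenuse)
Hypotenuse c = √(a² + b²) = √(660.49 + 88.36) = √748.85 ≈ 27.3651
Median to hypotenuse = c/2 ≈ 27.3651/2 ≈ 13.6826

Median = 13.68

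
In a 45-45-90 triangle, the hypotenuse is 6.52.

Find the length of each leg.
In a 45-45-90 triangle hypotenuse = leg·√2, so leg = hypotenuse/√2.
Leg = 6.52/√2 ≈ 6.52/1.41421 ≈ 4.61034

Each leg = 4.61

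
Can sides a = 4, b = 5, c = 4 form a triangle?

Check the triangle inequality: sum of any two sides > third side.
a + b vs c: 4 + 5 = 9 > 4  ✓
a + c vs b: 4 + 4 = 8 > 5  ✓
b + c vs a: 5 + 4 = 9 > 4  ✓

Yes, triangle inequality satisfied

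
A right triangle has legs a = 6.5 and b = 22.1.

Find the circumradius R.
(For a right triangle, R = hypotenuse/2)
Hypotenuse c = √(a² + b²) = √(42.25 + 488.41) = √530.66 ≈ 23.0361
R = c/2 ≈ 23.0361/2 ≈ 11.518

R = 11.52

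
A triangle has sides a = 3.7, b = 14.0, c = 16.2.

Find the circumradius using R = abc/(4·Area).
First find the area with Heron's formula.
s = (3.7 + 14.0 + 16.2)/2 = 16.95
Area = √(s(s−a)(s−b)(s−c)) = √(16.95·13.25·2.95·0.75) ≈ √496.9 ≈ 22.2913
abc = 3.7·14.0·16.2 = 839.16
R = abc/(4·Area) ≈ 839.16/(4·22.2913) = 839.16/89.165 ≈ 9.41132

R = 9.411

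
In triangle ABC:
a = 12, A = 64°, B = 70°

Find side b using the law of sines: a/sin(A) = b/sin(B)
a/sin(A) = b/sin(B)  ⇒  b = a·sin(B)/sin(A) = 12·sin(70°)/sin(64°)
sin(70°) ≈ 0.939693, sin(64°) ≈ 0.898794
b ≈ 12·0.939693/0.898794 ≈ 11.2763/0.898794 ≈ 12.546

b = 12.55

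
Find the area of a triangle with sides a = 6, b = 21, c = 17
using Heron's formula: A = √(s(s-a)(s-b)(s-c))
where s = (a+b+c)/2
s = (6 + 21 + 17)/2 = 44/2 = 22
s − a = 16, s − b = 1, s − c = 5
s(s−a)(s−b)(s−c) = 22·16·1·5 = 1760
Area = √1760 ≈ 41.9524

s = 22.0, Area = 41.95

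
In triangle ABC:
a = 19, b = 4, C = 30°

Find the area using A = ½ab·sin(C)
A = ½·a·b·sin(C) = ½·19·4·sin(30°)
sin(30°) ≈ 0.5
A ≈ ½·76·0.5 = 38·0.5 ≈ 19

Area = 19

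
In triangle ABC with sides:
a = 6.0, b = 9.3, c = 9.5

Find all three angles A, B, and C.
Law of cosines for each angle (a² = 36, b² = 86.49, c² = 90.25):
cos(A) = (b² + c² − a²)/(2bc) = (86.49 + 90.25 − 36)/(2·9.3·9.5) = 140.74/176.7 ≈ 0.796491  ⇒  A ≈ 37.2037°
cos(B) = (a² + c² − b²)/(2ac) = (36 + 90.25 − 86.49)/(2·6.0·9.5) = 39.76/114 ≈ 0.348772  ⇒  B ≈ 69.5878°
cos(C) = (a² + b² − c²)/(2ab) = (36 + 86.49 − 90.25)/(2·6.0·9.3) = 32.24/111.6 ≈ 0.288889  ⇒  C ≈ 73.2086°
Check: A + B + C ≈ 180°

A = 37.2°, B = 69.59°, C = 73.21°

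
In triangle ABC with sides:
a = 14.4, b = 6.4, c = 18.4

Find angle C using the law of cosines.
c² = a² + b² − 2ab·cos(C)  ⇒  cos(C) = (a² + b² − c²)/(2ab)
cos(C) = (14.4² + 6.4² − 18.4²)/(2·14.4·6.4) = (207.36 + 40.96 − 338.56)/184.32 = -90.24/184.32 ≈ -0.489583
C = arccos(-0.489583) ≈ 119.313°

C = 119.3°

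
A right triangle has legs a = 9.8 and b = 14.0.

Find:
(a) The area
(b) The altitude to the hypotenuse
(a) The legs are perpendicular, so Area = ½·a·b = ½·9.8·14.0 = ½·137.2 = 68.6
(b) Hypotenuse c = √(a² + b²) = √(96.04 + 196) = √292.04 ≈ 17.0892
    Area = ½·c·h_c  ⇒  h_c = 2·Area/c = 137.2/17.0892 ≈ 8.02847

Area = 68.6, h_c = 8.028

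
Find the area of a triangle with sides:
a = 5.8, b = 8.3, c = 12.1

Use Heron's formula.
s = (5.8 + 8.3 + 12.1)/2 = 26.2/2 = 13.1
s − a = 7.3, s − b = 4.8, s − c = 1
s(s−a)(s−b)(s−c) = 13.1·7.3·4.8·1 ≈ 459.024
Area = √459.024 ≈ 21.4248

Area = 21.42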